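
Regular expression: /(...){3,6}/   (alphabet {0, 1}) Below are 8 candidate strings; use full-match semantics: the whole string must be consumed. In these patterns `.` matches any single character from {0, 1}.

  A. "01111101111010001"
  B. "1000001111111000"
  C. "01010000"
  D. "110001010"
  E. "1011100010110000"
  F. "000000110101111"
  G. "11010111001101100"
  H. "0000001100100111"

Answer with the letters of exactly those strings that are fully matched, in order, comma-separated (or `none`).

D, F

A → no match
B → no match
C → no match
D → match
E → no match
F → match
G → no match
H → no match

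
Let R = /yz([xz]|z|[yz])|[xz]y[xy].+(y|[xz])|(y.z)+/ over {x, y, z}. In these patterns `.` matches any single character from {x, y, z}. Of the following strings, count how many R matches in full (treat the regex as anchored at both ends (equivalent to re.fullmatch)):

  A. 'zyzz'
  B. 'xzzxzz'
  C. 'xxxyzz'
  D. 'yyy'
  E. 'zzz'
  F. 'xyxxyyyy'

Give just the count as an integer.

A → no match
B → no match
C → no match
D → no match
E → no match
F → match
Total matched: 1

1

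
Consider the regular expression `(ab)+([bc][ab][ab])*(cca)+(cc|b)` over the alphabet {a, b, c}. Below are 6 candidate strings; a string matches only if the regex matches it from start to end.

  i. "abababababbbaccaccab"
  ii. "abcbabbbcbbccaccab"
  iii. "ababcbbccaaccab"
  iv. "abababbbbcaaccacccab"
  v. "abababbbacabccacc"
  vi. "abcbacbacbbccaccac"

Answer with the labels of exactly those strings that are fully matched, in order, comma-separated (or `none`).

i → match
ii → match
iii → no match
iv → no match
v → match
vi → no match

i, ii, v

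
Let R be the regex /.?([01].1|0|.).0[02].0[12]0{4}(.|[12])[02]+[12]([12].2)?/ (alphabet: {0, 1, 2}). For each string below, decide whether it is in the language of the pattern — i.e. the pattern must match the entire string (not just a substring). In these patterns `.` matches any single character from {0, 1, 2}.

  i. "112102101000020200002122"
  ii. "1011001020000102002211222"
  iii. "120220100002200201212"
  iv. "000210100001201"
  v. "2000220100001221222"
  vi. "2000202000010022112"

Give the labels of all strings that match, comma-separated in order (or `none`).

i → no match
ii → no match
iii → match
iv → match
v → match
vi → match

iii, iv, v, vi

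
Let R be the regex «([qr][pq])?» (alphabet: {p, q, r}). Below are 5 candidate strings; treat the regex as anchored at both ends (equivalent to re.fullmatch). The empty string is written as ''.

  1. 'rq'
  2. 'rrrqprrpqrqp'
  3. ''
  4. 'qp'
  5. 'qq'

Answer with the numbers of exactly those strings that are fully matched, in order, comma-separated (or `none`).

1, 3, 4, 5

1 → match
2 → no match
3 → match
4 → match
5 → match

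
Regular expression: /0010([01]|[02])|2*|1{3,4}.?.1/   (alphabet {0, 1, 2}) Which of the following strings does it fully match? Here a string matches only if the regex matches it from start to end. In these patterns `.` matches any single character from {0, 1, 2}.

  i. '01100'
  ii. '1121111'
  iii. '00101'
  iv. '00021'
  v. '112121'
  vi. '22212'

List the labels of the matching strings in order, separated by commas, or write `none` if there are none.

i → no match
ii → no match
iii → match
iv → no match
v → no match
vi → no match

iii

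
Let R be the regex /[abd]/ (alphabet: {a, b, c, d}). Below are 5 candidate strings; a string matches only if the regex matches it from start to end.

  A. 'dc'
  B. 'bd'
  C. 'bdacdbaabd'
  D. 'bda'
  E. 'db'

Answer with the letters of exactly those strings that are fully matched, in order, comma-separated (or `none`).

A → no match
B → no match
C → no match
D → no match
E → no match

none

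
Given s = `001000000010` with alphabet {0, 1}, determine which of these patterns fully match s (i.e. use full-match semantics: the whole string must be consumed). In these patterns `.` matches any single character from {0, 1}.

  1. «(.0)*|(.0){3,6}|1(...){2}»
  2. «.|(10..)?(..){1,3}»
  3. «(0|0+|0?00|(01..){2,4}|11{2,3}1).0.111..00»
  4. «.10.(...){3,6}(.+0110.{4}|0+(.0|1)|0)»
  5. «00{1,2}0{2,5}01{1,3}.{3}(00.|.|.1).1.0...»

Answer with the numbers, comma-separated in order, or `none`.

1 → match
2 → no match
3 → no match — must end with `00`
4 → no match
5 → no match

1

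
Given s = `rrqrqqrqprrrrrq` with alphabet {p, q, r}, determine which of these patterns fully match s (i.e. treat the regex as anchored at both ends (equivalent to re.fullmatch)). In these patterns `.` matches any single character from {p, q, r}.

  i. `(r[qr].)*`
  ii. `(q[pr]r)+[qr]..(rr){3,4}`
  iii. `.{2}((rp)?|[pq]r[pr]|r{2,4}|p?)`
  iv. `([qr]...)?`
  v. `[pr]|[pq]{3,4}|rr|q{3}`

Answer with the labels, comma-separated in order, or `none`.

i → match
ii → no match — must start with `q`
iii → no match
iv → no match
v → no match

i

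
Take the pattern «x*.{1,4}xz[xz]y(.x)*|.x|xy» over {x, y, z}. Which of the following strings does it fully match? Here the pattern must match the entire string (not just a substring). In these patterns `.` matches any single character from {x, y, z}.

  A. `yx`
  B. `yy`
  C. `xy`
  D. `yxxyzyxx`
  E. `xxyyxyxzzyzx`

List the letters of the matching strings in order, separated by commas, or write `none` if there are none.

A → match
B → no match
C → match
D → no match
E → match

A, C, E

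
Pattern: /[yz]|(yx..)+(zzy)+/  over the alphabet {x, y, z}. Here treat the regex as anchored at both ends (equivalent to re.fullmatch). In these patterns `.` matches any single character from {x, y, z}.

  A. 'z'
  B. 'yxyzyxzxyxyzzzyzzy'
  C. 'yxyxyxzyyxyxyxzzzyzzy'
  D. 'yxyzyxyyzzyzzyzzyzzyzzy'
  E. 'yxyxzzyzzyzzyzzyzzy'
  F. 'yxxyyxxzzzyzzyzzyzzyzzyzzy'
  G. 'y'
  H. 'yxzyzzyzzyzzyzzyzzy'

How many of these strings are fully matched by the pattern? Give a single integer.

A → match
B → match
C → no match
D → match
E → match
F → match
G → match
H → match
Total matched: 7

7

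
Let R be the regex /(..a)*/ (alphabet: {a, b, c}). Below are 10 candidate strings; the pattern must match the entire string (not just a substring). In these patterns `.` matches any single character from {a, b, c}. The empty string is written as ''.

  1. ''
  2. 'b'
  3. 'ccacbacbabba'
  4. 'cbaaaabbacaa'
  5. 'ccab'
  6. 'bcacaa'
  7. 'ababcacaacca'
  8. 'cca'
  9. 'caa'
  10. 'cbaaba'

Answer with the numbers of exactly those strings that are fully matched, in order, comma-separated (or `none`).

1, 3, 4, 6, 7, 8, 9, 10

1 → match
2 → no match
3 → match
4 → match
5 → no match
6 → match
7 → match
8 → match
9 → match
10 → match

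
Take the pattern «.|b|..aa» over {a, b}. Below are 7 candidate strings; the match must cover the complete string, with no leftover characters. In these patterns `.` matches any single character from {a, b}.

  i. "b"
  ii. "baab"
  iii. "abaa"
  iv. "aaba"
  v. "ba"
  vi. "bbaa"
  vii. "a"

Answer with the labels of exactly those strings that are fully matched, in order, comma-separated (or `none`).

i → match
ii → no match
iii → match
iv → no match
v → no match
vi → match
vii → match

i, iii, vi, vii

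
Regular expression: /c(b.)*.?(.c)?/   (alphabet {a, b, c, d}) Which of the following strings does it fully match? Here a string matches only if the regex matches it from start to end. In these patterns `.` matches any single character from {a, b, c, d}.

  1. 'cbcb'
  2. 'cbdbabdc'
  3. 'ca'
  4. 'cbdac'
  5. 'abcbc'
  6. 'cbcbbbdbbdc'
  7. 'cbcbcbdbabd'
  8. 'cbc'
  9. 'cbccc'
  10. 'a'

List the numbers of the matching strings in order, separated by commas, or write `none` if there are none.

1, 2, 3, 4, 6, 7, 8, 9

1 → match
2 → match
3 → match
4 → match
5 → no match — must start with 'c'
6 → match
7 → match
8 → match
9 → match
10 → no match — must start with 'c'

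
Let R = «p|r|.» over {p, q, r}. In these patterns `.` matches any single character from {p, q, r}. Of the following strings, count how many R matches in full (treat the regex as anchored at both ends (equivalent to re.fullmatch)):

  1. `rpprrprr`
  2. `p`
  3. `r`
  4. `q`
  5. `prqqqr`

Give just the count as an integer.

1 → no match
2 → match
3 → match
4 → match
5 → no match
Total matched: 3

3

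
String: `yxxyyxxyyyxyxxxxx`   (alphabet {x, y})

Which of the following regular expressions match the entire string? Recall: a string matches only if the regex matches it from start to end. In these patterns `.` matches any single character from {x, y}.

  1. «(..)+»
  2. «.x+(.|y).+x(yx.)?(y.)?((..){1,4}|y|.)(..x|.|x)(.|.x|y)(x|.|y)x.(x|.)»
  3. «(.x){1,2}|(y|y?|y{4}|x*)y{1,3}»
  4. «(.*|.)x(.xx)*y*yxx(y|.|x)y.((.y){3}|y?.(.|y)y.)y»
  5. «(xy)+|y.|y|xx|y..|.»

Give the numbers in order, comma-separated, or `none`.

2

1 → no match
2 → match
3 → no match
4 → no match — must end with `y`
5 → no match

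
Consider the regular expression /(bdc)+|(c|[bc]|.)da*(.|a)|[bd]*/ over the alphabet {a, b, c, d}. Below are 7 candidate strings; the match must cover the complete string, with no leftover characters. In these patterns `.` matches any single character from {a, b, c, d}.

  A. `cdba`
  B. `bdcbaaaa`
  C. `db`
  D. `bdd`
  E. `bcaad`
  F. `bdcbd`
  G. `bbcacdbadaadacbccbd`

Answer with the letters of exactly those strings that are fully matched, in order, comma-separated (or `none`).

A. `cdba` → no match
B. `bdcbaaaa` → no match
C. `db` → match
D. `bdd` → match
E. `bcaad` → no match
F. `bdcbd` → no match
G → no match

C, D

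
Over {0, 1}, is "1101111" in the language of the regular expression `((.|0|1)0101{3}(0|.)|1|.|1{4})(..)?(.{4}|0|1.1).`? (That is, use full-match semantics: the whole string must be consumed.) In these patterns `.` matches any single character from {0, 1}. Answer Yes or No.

Yes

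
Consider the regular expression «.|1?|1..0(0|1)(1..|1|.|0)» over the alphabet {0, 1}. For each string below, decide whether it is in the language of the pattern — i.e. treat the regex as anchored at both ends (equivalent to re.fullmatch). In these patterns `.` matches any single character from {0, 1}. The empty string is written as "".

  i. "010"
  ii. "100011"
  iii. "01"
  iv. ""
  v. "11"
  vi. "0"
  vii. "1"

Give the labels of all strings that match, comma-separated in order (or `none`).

i → no match
ii → match
iii → no match
iv → match
v → no match
vi → match
vii → match

ii, iv, vi, vii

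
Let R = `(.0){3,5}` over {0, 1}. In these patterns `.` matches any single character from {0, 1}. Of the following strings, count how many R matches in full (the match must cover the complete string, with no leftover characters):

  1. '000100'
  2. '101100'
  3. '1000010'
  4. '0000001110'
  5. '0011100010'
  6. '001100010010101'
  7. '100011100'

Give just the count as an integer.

0

1 → no match
2 → no match
3 → no match
4 → no match
5 → no match
6 → no match — must end with '0'
7 → no match
Total matched: 0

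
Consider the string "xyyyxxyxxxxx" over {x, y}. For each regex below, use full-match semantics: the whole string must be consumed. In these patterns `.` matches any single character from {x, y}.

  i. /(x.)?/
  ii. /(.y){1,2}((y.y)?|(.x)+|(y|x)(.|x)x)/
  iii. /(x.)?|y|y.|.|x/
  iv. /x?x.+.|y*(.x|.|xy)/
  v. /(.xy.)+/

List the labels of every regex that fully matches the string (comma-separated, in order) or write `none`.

ii, iv

i → no match
ii → match
iii → no match
iv → match
v → no match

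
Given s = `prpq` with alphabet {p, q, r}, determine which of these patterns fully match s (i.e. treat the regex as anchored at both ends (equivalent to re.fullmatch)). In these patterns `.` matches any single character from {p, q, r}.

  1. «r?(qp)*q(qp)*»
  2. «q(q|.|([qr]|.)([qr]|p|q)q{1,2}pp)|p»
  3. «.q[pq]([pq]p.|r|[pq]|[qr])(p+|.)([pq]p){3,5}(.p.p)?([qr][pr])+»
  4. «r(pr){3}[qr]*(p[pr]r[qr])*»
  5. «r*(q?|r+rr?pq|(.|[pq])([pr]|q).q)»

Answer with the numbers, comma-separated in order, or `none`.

1 → no match
2 → no match
3 → no match
4 → no match — must start with `rpr`
5 → match

5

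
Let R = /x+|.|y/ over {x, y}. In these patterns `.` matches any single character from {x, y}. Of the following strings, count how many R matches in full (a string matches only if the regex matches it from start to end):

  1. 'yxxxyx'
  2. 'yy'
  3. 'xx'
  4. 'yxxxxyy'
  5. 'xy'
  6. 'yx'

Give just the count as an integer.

1

1. 'yxxxyx' → no match
2. 'yy' → no match
3. 'xx' → match
4. 'yxxxxyy' → no match
5. 'xy' → no match
6. 'yx' → no match
Total matched: 1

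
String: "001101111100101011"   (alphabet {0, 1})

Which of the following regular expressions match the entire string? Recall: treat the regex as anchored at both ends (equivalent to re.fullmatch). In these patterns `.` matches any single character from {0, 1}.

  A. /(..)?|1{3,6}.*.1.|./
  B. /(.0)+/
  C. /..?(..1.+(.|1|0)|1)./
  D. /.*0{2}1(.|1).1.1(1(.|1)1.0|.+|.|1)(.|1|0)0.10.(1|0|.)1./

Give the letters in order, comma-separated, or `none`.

A → no match
B → no match — must end with "0"
C → match
D → match

C, D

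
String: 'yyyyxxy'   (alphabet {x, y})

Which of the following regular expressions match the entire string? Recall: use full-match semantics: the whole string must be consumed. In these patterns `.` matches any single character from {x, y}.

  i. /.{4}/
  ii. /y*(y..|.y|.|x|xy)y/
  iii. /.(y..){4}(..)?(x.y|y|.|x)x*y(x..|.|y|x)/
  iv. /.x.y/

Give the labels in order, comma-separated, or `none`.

ii

i → no match
ii → match
iii → no match
iv → no match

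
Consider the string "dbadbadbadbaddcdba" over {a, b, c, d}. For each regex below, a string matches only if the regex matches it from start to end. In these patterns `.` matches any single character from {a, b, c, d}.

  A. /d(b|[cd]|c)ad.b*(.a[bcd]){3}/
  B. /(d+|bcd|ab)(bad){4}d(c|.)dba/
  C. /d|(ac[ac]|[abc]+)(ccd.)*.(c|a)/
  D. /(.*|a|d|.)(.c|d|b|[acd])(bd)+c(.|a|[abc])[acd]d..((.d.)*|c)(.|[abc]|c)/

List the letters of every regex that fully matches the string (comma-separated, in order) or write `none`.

B

A → no match
B → match
C → no match
D → no match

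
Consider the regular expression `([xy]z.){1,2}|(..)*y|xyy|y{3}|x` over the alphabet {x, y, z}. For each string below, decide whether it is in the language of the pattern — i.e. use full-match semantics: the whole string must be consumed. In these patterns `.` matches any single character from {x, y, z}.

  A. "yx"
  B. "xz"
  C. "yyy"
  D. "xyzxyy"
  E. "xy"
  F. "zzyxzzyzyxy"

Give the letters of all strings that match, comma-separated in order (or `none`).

C, F

A → no match
B → no match
C → match
D → no match
E → no match
F → match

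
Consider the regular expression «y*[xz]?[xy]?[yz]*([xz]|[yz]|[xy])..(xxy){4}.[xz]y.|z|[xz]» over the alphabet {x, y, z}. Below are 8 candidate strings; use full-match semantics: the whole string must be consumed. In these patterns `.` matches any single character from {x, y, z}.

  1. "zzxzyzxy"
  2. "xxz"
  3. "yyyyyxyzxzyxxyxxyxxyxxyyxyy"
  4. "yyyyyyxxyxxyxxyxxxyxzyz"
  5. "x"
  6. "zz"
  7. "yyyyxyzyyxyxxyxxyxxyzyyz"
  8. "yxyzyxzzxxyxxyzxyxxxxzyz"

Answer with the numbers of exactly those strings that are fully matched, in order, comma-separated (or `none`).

1 → no match
2 → no match
3 → match
4 → no match
5 → match
6 → no match
7 → no match
8 → no match

3, 5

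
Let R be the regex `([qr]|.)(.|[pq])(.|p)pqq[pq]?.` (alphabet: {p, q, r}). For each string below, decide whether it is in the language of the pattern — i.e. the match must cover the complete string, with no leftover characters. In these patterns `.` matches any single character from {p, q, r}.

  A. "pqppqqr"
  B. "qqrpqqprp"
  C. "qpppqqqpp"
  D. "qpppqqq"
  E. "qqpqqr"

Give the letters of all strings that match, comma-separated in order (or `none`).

A. "pqppqqr" → match
B. "qqrpqqprp" → no match
C. "qpppqqqpp" → no match
D. "qpppqqq" → match
E. "qqpqqr" → no match

A, D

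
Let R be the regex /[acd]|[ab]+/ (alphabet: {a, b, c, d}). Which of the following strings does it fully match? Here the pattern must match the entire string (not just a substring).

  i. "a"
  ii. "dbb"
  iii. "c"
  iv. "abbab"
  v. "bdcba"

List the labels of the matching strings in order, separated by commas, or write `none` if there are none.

i → match
ii → no match
iii → match
iv → match
v → no match

i, iii, iv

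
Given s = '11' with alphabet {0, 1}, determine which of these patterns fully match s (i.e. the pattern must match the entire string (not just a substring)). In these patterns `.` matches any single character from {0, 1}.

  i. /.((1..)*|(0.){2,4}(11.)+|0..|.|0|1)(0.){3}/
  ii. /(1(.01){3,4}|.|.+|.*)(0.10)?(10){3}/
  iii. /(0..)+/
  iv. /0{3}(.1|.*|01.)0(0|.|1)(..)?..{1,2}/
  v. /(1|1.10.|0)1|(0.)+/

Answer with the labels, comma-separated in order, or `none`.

i → no match
ii → no match — must end with '10'
iii → no match — must start with '0'
iv → no match — must start with '0'
v → match

v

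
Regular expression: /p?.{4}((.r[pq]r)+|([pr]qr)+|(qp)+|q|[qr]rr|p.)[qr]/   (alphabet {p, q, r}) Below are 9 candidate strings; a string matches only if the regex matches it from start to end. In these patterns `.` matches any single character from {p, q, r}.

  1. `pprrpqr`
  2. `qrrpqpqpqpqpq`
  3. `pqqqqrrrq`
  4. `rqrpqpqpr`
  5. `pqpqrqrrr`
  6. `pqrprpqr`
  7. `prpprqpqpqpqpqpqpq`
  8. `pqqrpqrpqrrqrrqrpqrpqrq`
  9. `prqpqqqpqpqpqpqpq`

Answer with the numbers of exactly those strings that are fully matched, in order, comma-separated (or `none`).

1, 2, 3, 4, 5, 6, 7, 8

1 → match
2 → match
3 → match
4 → match
5 → match
6 → match
7 → match
8 → match
9 → no match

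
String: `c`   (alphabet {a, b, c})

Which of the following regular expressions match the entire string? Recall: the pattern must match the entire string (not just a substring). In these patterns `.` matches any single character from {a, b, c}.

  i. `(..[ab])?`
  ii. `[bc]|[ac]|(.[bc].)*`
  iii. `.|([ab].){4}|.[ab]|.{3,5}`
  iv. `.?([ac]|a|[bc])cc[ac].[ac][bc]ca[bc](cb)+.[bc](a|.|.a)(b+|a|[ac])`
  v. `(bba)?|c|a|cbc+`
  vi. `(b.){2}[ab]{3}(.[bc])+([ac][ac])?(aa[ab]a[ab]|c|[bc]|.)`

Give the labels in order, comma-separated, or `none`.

i → no match
ii → match
iii → match
iv → no match
v → match
vi → no match — must start with `b`

ii, iii, v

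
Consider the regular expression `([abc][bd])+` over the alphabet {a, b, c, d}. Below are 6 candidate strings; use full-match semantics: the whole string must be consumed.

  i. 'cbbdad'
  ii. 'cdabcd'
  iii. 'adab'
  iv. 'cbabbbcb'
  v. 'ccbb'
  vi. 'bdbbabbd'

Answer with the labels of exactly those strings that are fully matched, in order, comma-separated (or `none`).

i, ii, iii, iv, vi

i → match
ii → match
iii → match
iv → match
v → no match
vi → match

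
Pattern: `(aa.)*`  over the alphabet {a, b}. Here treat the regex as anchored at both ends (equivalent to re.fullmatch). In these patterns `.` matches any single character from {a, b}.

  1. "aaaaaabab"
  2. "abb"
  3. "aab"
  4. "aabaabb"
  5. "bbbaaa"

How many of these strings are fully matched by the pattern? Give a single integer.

1 → no match
2 → no match
3 → match
4 → no match
5 → no match
Total matched: 1

1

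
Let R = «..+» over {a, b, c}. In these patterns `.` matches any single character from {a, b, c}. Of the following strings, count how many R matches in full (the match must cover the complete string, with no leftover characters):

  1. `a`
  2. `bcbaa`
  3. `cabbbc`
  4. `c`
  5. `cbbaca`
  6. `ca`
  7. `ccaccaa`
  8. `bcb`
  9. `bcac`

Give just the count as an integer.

1 → no match
2 → match
3 → match
4 → no match
5 → match
6 → match
7 → match
8 → match
9 → match
Total matched: 7

7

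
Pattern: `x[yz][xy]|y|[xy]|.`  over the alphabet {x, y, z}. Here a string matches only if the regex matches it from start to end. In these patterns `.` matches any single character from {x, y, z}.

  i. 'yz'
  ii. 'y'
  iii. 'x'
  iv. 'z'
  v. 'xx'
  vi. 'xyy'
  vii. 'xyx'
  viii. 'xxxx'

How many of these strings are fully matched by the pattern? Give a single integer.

i → no match
ii → match
iii → match
iv → match
v → no match
vi → match
vii → match
viii → no match
Total matched: 5

5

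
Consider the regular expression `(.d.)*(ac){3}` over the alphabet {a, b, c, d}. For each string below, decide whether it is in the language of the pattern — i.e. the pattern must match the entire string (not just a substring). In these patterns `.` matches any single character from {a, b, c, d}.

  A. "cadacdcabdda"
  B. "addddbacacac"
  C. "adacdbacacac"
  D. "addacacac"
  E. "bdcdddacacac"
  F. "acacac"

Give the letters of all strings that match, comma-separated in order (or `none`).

A → no match — must end with "ac"
B → match
C → match
D → match
E → match
F → match

B, C, D, E, F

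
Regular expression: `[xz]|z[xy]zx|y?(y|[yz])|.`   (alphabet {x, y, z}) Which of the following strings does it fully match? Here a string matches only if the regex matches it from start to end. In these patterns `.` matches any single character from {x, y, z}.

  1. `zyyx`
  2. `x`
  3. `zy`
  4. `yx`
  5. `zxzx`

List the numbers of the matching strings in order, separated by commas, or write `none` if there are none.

1 → no match
2 → match
3 → no match
4 → no match
5 → match

2, 5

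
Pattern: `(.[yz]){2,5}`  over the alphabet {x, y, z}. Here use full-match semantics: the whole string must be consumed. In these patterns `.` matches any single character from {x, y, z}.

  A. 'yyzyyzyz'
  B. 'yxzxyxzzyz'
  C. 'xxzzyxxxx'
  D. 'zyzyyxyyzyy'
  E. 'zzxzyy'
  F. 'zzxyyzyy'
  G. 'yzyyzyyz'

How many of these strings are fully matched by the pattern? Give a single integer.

A → match
B → no match
C → no match
D → no match
E → match
F → match
G → match
Total matched: 4

4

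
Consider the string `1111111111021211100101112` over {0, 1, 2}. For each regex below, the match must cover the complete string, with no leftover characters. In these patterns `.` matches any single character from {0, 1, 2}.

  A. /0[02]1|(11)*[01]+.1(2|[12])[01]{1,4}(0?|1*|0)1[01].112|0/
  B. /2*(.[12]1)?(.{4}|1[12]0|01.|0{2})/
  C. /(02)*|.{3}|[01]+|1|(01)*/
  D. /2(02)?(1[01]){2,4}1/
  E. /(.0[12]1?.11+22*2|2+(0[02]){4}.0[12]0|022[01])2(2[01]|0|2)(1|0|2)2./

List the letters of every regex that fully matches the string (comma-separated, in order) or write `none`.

A

A → match
B → no match
C → no match
D → no match — must start with `2`
E → no match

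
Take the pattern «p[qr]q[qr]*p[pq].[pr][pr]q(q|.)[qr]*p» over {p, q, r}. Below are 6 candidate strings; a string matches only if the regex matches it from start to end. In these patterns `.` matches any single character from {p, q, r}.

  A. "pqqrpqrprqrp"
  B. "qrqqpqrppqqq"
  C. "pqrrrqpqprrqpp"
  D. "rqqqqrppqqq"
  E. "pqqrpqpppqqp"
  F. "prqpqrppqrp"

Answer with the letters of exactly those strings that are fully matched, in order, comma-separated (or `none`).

A, E, F

A → match
B → no match — must start with "p"
C → no match
D → no match — must start with "p"
E → match
F → match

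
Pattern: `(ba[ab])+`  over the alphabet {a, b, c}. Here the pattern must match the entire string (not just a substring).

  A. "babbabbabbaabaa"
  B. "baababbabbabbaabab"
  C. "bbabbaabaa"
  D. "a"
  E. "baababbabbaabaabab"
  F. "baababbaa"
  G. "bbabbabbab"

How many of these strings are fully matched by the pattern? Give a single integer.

A → match
B → match
C → no match — must start with "ba"
D → no match — must start with "ba"
E → match
F → match
G → no match — must start with "ba"
Total matched: 4

4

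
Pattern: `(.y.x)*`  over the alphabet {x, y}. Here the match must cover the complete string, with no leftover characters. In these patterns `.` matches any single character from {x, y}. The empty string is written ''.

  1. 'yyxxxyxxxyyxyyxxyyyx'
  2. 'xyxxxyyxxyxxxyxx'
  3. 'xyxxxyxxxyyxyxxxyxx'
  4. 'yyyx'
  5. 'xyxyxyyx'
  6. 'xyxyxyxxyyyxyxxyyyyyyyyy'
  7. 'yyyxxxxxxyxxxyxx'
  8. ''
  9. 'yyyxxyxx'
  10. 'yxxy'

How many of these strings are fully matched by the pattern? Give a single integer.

5

1 → match
2 → match
3 → no match
4 → match
5 → no match
6 → no match
7 → no match
8 → match
9 → match
10 → no match
Total matched: 5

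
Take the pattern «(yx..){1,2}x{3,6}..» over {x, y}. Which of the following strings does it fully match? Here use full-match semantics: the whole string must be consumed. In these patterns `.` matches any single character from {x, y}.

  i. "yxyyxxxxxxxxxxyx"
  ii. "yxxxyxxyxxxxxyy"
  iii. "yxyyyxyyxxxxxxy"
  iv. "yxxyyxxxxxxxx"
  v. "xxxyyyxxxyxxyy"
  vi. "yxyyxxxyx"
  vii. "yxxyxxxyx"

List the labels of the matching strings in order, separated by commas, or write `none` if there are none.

ii, iii, iv, vi, vii

i → no match
ii → match
iii → match
iv → match
v → no match — must start with "yx"
vi → match
vii → match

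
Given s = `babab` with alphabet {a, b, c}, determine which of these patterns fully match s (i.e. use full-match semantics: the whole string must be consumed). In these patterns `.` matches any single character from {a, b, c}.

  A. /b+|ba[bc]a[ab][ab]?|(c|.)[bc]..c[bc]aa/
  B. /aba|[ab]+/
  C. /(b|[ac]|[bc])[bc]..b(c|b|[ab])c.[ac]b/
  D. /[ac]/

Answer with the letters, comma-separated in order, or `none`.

A → match
B → match
C → no match
D → no match

A, B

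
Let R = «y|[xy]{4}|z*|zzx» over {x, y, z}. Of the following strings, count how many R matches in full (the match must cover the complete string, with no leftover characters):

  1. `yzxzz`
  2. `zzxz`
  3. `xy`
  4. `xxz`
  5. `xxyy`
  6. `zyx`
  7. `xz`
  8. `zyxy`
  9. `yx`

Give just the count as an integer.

1 → no match
2 → no match
3 → no match
4 → no match
5 → match
6 → no match
7 → no match
8 → no match
9 → no match
Total matched: 1

1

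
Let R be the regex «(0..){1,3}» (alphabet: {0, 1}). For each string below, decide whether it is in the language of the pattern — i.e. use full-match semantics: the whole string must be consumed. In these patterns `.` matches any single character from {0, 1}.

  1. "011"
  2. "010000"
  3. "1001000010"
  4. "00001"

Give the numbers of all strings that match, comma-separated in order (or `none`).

1, 2

1 → match
2 → match
3 → no match — must start with "0"
4 → no match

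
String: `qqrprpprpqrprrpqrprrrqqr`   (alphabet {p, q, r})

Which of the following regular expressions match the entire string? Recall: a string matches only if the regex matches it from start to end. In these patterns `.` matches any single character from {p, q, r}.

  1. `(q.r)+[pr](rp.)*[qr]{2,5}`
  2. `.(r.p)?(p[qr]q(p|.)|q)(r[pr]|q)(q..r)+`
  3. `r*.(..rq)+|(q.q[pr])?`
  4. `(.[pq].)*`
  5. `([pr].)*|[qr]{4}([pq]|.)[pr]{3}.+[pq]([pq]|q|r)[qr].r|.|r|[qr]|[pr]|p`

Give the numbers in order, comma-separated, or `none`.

1

1 → match
2 → no match
3 → no match
4 → no match
5 → no match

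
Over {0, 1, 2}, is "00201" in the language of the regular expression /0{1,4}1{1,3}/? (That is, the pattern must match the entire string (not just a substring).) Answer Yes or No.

No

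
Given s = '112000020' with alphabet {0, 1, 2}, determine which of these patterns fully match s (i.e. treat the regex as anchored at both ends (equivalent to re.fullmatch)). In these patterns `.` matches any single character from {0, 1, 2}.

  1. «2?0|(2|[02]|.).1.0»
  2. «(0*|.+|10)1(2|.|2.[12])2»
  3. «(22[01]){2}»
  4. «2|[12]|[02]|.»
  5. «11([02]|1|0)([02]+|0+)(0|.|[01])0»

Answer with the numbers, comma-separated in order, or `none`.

1 → no match
2 → no match — must end with '2'
3 → no match — must start with '22'
4 → no match
5 → match

5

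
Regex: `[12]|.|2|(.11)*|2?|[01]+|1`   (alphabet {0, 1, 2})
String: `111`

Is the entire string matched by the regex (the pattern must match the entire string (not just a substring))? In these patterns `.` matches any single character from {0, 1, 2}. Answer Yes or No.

Yes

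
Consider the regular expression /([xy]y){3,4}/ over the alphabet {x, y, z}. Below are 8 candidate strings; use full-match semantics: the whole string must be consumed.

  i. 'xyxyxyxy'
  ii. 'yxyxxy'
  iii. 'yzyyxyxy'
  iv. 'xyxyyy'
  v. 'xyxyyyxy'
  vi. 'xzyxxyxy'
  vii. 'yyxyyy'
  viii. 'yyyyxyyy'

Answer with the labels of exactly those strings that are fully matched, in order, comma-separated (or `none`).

i, iv, v, vii, viii

i → match
ii → no match
iii → no match
iv → match
v → match
vi → no match
vii → match
viii → match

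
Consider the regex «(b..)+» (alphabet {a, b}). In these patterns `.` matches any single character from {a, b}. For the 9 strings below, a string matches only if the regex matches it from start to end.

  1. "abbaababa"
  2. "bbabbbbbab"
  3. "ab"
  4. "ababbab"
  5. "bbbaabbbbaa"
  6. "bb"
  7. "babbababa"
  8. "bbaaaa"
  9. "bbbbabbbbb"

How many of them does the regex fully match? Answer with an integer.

0

1 → no match — must start with "b"
2 → no match
3 → no match — must start with "b"
4 → no match — must start with "b"
5 → no match
6 → no match
7 → no match
8 → no match
9 → no match
Total matched: 0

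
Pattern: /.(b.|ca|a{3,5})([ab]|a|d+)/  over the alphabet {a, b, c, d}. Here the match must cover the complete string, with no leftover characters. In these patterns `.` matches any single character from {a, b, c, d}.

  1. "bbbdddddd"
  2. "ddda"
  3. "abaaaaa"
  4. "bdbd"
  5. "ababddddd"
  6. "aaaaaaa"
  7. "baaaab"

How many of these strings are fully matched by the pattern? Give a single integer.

1 → match
2 → no match
3 → no match
4 → no match
5 → no match
6 → match
7 → match
Total matched: 3

3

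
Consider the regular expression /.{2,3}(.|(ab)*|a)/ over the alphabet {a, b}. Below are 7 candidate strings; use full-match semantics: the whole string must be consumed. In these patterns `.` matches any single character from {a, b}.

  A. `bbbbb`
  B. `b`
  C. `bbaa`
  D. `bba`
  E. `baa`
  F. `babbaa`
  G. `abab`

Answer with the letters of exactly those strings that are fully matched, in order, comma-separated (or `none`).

C, D, E, G

A → no match
B → no match
C → match
D → match
E → match
F → no match
G → match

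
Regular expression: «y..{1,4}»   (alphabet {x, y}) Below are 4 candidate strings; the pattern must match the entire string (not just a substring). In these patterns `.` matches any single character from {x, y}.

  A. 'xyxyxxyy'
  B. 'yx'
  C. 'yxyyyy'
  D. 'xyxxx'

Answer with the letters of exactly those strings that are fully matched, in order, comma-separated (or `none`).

C

A. 'xyxyxxyy' → no match — must start with 'y'
B. 'yx' → no match
C. 'yxyyyy' → match
D. 'xyxxx' → no match — must start with 'y'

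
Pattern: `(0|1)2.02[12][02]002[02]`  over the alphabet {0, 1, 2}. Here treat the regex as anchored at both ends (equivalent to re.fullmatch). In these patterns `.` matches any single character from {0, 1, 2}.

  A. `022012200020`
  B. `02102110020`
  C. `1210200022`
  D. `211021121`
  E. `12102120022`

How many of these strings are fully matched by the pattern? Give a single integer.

A → no match
B → no match
C → no match
D → no match
E → match
Total matched: 1

1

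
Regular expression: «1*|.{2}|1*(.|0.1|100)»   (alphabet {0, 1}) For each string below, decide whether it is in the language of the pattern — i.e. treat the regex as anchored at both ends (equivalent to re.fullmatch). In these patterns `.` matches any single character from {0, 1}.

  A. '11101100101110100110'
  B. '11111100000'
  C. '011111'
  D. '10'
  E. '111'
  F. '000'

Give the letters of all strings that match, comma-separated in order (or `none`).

A → no match
B → no match
C → no match
D → match
E → match
F → no match

D, E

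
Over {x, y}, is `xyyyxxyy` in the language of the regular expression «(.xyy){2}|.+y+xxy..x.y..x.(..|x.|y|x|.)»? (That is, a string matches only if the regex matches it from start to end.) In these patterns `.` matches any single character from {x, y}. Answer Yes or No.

No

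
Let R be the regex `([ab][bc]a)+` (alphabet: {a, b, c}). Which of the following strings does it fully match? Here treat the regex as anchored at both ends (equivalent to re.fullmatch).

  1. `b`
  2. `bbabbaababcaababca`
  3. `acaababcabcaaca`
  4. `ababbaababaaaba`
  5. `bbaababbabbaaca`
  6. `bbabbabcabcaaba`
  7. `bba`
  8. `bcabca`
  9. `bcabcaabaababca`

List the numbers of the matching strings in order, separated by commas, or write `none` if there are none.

2, 3, 5, 6, 7, 8, 9

1. `b` → no match — must end with `a`
2 → match
3 → match
4 → no match
5 → match
6 → match
7. `bba` → match
8. `bcabca` → match
9 → match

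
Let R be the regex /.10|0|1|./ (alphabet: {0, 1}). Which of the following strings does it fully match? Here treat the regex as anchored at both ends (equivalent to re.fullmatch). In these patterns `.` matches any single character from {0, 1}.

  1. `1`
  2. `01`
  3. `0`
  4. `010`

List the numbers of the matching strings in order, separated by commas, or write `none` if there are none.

1, 3, 4

1 → match
2 → no match
3 → match
4 → match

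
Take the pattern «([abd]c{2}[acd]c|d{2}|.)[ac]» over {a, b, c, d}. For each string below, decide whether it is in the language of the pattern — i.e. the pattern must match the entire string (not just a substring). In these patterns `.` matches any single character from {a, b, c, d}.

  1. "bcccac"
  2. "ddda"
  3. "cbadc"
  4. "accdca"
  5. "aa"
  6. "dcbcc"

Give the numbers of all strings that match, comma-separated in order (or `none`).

1 → no match
2 → no match
3 → no match
4 → match
5 → match
6 → no match

4, 5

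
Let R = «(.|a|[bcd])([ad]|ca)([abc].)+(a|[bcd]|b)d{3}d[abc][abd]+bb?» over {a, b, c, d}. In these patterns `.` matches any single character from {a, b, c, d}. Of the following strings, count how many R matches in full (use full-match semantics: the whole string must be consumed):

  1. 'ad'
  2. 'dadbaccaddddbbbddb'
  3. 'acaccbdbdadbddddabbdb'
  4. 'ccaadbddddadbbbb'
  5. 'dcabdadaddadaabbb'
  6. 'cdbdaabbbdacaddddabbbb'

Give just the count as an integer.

3

1 → no match
2 → no match
3 → match
4 → match
5 → no match
6 → match
Total matched: 3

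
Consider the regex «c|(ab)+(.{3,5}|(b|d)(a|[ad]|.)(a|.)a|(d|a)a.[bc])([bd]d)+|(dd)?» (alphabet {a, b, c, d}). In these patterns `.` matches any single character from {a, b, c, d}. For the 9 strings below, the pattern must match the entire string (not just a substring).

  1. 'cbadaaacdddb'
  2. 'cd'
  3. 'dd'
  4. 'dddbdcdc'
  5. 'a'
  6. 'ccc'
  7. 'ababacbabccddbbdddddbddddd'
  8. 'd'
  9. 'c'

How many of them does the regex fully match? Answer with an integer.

1 → no match
2 → no match
3 → match
4 → no match
5 → no match
6 → no match
7 → no match
8 → no match
9 → match
Total matched: 2

2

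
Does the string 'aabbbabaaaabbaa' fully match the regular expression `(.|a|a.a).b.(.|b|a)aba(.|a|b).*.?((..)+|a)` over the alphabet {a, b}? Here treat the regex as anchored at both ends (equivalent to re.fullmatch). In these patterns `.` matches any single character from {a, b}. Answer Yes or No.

Yes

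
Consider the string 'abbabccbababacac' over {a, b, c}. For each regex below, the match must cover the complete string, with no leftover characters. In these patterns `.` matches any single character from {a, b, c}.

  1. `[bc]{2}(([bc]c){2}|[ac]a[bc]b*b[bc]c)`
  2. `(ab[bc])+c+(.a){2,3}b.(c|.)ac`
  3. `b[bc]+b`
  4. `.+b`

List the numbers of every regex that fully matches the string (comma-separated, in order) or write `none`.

1 → no match
2 → match
3 → no match — must start with 'b'
4 → no match — must end with 'b'

2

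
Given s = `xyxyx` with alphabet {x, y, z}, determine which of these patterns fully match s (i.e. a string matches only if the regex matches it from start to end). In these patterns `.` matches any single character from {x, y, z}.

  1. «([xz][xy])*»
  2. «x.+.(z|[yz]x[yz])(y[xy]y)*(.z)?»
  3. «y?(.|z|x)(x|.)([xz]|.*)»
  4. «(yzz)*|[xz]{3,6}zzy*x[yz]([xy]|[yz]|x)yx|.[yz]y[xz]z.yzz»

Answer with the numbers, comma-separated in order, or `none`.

1 → no match
2 → no match
3 → match
4 → no match

3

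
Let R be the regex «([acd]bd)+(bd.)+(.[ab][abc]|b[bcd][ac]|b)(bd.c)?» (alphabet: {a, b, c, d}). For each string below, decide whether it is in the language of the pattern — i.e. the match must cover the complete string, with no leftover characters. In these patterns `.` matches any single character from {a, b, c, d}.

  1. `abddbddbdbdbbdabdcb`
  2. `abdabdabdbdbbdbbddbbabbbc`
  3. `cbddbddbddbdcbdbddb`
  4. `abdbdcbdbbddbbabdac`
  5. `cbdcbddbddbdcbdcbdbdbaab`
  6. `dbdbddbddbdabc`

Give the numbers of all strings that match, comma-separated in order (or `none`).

1, 3, 4, 5

1 → match
2 → no match
3 → match
4 → match
5 → match
6 → no match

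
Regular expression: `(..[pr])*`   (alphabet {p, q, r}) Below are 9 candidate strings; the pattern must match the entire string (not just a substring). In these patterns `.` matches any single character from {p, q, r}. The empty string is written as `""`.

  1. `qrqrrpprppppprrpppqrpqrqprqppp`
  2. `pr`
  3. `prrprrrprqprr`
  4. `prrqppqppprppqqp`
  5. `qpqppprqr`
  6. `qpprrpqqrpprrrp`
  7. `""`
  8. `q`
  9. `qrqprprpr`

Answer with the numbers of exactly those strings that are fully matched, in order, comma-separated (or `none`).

6, 7

1 → no match
2 → no match
3 → no match
4 → no match
5 → no match
6 → match
7 → match
8 → no match
9 → no match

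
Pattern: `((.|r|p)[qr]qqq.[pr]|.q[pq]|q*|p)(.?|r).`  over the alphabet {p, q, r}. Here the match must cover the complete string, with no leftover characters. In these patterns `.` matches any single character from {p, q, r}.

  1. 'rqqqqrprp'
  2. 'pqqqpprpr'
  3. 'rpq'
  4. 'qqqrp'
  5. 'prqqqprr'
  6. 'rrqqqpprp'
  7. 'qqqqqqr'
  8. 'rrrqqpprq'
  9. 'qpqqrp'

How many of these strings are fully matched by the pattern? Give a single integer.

5

1. 'rqqqqrprp' → match
2. 'pqqqpprpr' → no match
3. 'rpq' → no match
4. 'qqqrp' → match
5. 'prqqqprr' → match
6. 'rrqqqpprp' → match
7. 'qqqqqqr' → match
8. 'rrrqqpprq' → no match
9. 'qpqqrp' → no match
Total matched: 5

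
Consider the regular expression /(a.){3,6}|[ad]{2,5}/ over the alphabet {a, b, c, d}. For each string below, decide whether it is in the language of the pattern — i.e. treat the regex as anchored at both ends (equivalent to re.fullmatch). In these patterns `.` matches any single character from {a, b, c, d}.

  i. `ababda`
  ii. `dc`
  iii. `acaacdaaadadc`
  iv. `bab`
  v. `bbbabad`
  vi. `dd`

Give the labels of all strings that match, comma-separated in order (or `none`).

i → no match
ii → no match
iii → no match
iv → no match
v → no match
vi → match

vi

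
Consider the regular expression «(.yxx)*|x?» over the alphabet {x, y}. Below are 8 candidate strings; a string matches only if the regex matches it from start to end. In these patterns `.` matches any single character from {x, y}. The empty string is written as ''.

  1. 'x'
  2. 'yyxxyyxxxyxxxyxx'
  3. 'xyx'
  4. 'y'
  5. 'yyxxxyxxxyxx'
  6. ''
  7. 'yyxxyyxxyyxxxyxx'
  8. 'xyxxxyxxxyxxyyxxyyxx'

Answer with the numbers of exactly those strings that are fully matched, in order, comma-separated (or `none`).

1 → match
2 → match
3 → no match
4 → no match
5 → match
6 → match
7 → match
8 → match

1, 2, 5, 6, 7, 8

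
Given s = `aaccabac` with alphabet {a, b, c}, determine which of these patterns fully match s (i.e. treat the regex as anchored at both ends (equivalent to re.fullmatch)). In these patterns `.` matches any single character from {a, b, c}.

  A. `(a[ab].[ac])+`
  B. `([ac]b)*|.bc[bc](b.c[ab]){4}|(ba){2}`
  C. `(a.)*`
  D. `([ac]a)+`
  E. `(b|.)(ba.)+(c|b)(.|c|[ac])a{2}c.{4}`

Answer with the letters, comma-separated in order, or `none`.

A → match
B → no match
C → no match
D → no match — must end with `a`
E → no match

A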